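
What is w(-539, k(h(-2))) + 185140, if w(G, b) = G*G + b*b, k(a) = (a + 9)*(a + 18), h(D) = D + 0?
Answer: 488205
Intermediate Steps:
h(D) = D
k(a) = (9 + a)*(18 + a)
w(G, b) = G**2 + b**2
w(-539, k(h(-2))) + 185140 = ((-539)**2 + (162 + (-2)**2 + 27*(-2))**2) + 185140 = (290521 + (162 + 4 - 54)**2) + 185140 = (290521 + 112**2) + 185140 = (290521 + 12544) + 185140 = 303065 + 185140 = 488205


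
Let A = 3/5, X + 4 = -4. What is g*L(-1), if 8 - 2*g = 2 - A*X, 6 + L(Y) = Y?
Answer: -21/5 ≈ -4.2000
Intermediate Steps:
X = -8 (X = -4 - 4 = -8)
A = ⅗ (A = 3*(⅕) = ⅗ ≈ 0.60000)
L(Y) = -6 + Y
g = ⅗ (g = 4 - (2 - 3*(-8)/5)/2 = 4 - (2 - 1*(-24/5))/2 = 4 - (2 + 24/5)/2 = 4 - ½*34/5 = 4 - 17/5 = ⅗ ≈ 0.60000)
g*L(-1) = 3*(-6 - 1)/5 = (⅗)*(-7) = -21/5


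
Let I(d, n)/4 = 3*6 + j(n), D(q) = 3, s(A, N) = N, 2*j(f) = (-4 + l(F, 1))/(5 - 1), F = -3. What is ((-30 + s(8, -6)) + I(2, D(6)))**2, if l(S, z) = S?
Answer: 4225/4 ≈ 1056.3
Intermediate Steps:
j(f) = -7/8 (j(f) = ((-4 - 3)/(5 - 1))/2 = (-7/4)/2 = (-7*1/4)/2 = (1/2)*(-7/4) = -7/8)
I(d, n) = 137/2 (I(d, n) = 4*(3*6 - 7/8) = 4*(18 - 7/8) = 4*(137/8) = 137/2)
((-30 + s(8, -6)) + I(2, D(6)))**2 = ((-30 - 6) + 137/2)**2 = (-36 + 137/2)**2 = (65/2)**2 = 4225/4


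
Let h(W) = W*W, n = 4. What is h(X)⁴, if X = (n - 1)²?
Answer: 43046721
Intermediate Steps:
X = 9 (X = (4 - 1)² = 3² = 9)
h(W) = W²
h(X)⁴ = (9²)⁴ = 81⁴ = 43046721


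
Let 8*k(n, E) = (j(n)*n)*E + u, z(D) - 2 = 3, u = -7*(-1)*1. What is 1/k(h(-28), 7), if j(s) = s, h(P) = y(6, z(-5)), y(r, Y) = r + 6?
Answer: 8/1015 ≈ 0.0078818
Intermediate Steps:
u = 7 (u = 7*1 = 7)
z(D) = 5 (z(D) = 2 + 3 = 5)
y(r, Y) = 6 + r
h(P) = 12 (h(P) = 6 + 6 = 12)
k(n, E) = 7/8 + E*n²/8 (k(n, E) = ((n*n)*E + 7)/8 = (n²*E + 7)/8 = (E*n² + 7)/8 = (7 + E*n²)/8 = 7/8 + E*n²/8)
1/k(h(-28), 7) = 1/(7/8 + (⅛)*7*12²) = 1/(7/8 + (⅛)*7*144) = 1/(7/8 + 126) = 1/(1015/8) = 8/1015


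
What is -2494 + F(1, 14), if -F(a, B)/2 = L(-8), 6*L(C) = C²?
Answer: -7546/3 ≈ -2515.3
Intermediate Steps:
L(C) = C²/6
F(a, B) = -64/3 (F(a, B) = -(-8)²/3 = -64/3)
-2494 + F(1, 14) = -2494 - 64/3 = -7546/3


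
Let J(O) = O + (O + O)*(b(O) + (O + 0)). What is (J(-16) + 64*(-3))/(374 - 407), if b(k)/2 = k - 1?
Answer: -464/11 ≈ -42.182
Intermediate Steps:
b(k) = -2 + 2*k (b(k) = 2*(k - 1) = 2*(-1 + k) = -2 + 2*k)
J(O) = O + 2*O*(-2 + 3*O) (J(O) = O + (O + O)*((-2 + 2*O) + (O + 0)) = O + (2*O)*((-2 + 2*O) + O) = O + (2*O)*(-2 + 3*O) = O + 2*O*(-2 + 3*O))
(J(-16) + 64*(-3))/(374 - 407) = (3*(-16)*(-1 + 2*(-16)) + 64*(-3))/(374 - 407) = (3*(-16)*(-1 - 32) - 192)/(-33) = (3*(-16)*(-33) - 192)*(-1/33) = (1584 - 192)*(-1/33) = 1392*(-1/33) = -464/11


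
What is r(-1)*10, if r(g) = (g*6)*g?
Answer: 60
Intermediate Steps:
r(g) = 6*g**2 (r(g) = (6*g)*g = 6*g**2)
r(-1)*10 = (6*(-1)**2)*10 = (6*1)*10 = 6*10 = 60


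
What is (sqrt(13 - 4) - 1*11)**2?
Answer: 64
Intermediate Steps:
(sqrt(13 - 4) - 1*11)**2 = (sqrt(9) - 11)**2 = (3 - 11)**2 = (-8)**2 = 64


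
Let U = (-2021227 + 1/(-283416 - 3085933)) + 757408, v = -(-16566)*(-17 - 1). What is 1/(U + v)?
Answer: -3369349/5262946723444 ≈ -6.4020e-7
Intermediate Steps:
v = -298188 (v = -(-16566)*(-18) = -2761*108 = -298188)
U = -4258247283832/3369349 (U = (-2021227 + 1/(-3369349)) + 757408 = (-2021227 - 1/3369349) + 757408 = -6810219171224/3369349 + 757408 = -4258247283832/3369349 ≈ -1.2638e+6)
1/(U + v) = 1/(-4258247283832/3369349 - 298188) = 1/(-5262946723444/3369349) = -3369349/5262946723444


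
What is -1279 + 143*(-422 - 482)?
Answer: -130551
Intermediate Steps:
-1279 + 143*(-422 - 482) = -1279 + 143*(-904) = -1279 - 129272 = -130551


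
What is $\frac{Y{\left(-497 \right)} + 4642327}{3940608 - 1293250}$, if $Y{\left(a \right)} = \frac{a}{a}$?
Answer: $\frac{2321164}{1323679} \approx 1.7536$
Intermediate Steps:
$Y{\left(a \right)} = 1$
$\frac{Y{\left(-497 \right)} + 4642327}{3940608 - 1293250} = \frac{1 + 4642327}{3940608 - 1293250} = \frac{4642328}{2647358} = 4642328 \cdot \frac{1}{2647358} = \frac{2321164}{1323679}$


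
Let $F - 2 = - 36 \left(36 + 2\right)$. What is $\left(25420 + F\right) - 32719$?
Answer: $-8665$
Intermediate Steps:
$F = -1366$ ($F = 2 - 36 \left(36 + 2\right) = 2 - 1368 = -1366$)
$\left(25420 + F\right) - 32719 = \left(25420 - 1366\right) - 32719 = 24054 - 32719 = -8665$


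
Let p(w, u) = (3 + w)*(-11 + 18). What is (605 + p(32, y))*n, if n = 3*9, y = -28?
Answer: 22950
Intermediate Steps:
p(w, u) = 21 + 7*w (p(w, u) = (3 + w)*7 = 21 + 7*w)
n = 27
(605 + p(32, y))*n = (605 + (21 + 7*32))*27 = (605 + (21 + 224))*27 = (605 + 245)*27 = 850*27 = 22950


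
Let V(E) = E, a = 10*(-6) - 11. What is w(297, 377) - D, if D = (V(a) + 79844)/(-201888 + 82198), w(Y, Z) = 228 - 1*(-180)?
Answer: 48913293/119690 ≈ 408.67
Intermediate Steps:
w(Y, Z) = 408 (w(Y, Z) = 228 + 180 = 408)
a = -71 (a = -60 - 11 = -71)
D = -79773/119690 (D = (-71 + 79844)/(-201888 + 82198) = 79773/(-119690) = 79773*(-1/119690) = -79773/119690 ≈ -0.66650)
w(297, 377) - D = 408 - 1*(-79773/119690) = 408 + 79773/119690 = 48913293/119690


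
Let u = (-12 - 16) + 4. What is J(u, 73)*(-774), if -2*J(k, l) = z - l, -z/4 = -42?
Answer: 36765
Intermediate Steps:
z = 168 (z = -4*(-42) = 168)
u = -24 (u = -28 + 4 = -24)
J(k, l) = -84 + l/2 (J(k, l) = -(168 - l)/2 = -84 + l/2)
J(u, 73)*(-774) = (-84 + (½)*73)*(-774) = (-84 + 73/2)*(-774) = -95/2*(-774) = 36765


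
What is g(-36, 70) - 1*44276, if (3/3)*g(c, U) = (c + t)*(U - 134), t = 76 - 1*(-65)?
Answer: -50996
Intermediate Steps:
t = 141 (t = 76 + 65 = 141)
g(c, U) = (-134 + U)*(141 + c) (g(c, U) = (c + 141)*(U - 134) = (141 + c)*(-134 + U) = (-134 + U)*(141 + c))
g(-36, 70) - 1*44276 = (-18894 - 134*(-36) + 141*70 + 70*(-36)) - 1*44276 = (-18894 + 4824 + 9870 - 2520) - 44276 = -6720 - 44276 = -50996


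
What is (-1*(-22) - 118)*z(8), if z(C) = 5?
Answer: -480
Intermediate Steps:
(-1*(-22) - 118)*z(8) = (-1*(-22) - 118)*5 = (22 - 118)*5 = -96*5 = -480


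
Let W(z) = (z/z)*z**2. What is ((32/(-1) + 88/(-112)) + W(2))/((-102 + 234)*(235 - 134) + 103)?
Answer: -403/188090 ≈ -0.0021426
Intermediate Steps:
W(z) = z**2 (W(z) = 1*z**2 = z**2)
((32/(-1) + 88/(-112)) + W(2))/((-102 + 234)*(235 - 134) + 103) = ((32/(-1) + 88/(-112)) + 2**2)/((-102 + 234)*(235 - 134) + 103) = ((32*(-1) + 88*(-1/112)) + 4)/(132*101 + 103) = ((-32 - 11/14) + 4)/(13332 + 103) = (-459/14 + 4)/13435 = -403/14*1/13435 = -403/188090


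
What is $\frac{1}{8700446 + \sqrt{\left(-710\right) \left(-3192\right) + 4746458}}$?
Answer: $\frac{4350223}{37848876793069} - \frac{\sqrt{7012778}}{75697753586138} \approx 1.149 \cdot 10^{-7}$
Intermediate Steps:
$\frac{1}{8700446 + \sqrt{\left(-710\right) \left(-3192\right) + 4746458}} = \frac{1}{8700446 + \sqrt{2266320 + 4746458}} = \frac{1}{8700446 + \sqrt{7012778}}$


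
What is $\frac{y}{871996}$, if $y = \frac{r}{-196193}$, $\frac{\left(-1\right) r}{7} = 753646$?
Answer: $\frac{2637761}{85539755614} \approx 3.0837 \cdot 10^{-5}$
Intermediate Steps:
$r = -5275522$ ($r = \left(-7\right) 753646 = -5275522$)
$y = \frac{5275522}{196193}$ ($y = - \frac{5275522}{-196193} = \left(-5275522\right) \left(- \frac{1}{196193}\right) = \frac{5275522}{196193} \approx 26.889$)
$\frac{y}{871996} = \frac{5275522}{196193 \cdot 871996} = \frac{5275522}{196193} \cdot \frac{1}{871996} = \frac{2637761}{85539755614}$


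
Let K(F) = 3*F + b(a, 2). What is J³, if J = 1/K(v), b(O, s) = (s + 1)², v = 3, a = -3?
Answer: 1/5832 ≈ 0.00017147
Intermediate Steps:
b(O, s) = (1 + s)²
K(F) = 9 + 3*F (K(F) = 3*F + (1 + 2)² = 3*F + 3² = 3*F + 9 = 9 + 3*F)
J = 1/18 (J = 1/(9 + 3*3) = 1/(9 + 9) = 1/18 ≈ 0.055556)
J³ = (1/18)³ = 1/5832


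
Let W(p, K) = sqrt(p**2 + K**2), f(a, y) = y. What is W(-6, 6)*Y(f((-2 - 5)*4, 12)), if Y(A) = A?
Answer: 72*sqrt(2) ≈ 101.82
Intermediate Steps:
W(p, K) = sqrt(K**2 + p**2)
W(-6, 6)*Y(f((-2 - 5)*4, 12)) = sqrt(6**2 + (-6)**2)*12 = sqrt(36 + 36)*12 = sqrt(72)*12 = (6*sqrt(2))*12 = 72*sqrt(2)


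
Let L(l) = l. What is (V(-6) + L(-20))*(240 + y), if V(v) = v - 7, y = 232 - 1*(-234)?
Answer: -23298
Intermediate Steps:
y = 466 (y = 232 + 234 = 466)
V(v) = -7 + v
(V(-6) + L(-20))*(240 + y) = ((-7 - 6) - 20)*(240 + 466) = (-13 - 20)*706 = -33*706 = -23298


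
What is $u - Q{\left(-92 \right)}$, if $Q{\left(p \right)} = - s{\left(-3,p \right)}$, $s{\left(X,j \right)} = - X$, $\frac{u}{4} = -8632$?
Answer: $-34525$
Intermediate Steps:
$u = -34528$ ($u = 4 \left(-8632\right) = -34528$)
$Q{\left(p \right)} = -3$ ($Q{\left(p \right)} = - \left(-1\right) \left(-3\right) = \left(-1\right) 3 = -3$)
$u - Q{\left(-92 \right)} = -34528 - -3 = -34528 + 3 = -34525$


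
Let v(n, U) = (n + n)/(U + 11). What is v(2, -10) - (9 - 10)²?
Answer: 3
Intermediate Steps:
v(n, U) = 2*n/(11 + U) (v(n, U) = (2*n)/(11 + U) = 2*n/(11 + U))
v(2, -10) - (9 - 10)² = 2*2/(11 - 10) - (9 - 10)² = 2*2/1 - 1*(-1)² = 2*2*1 - 1*1 = 4 - 1 = 3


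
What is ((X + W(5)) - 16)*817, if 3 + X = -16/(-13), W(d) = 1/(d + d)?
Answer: -1876649/130 ≈ -14436.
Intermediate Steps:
W(d) = 1/(2*d)
X = -23/13 (X = -3 - 16/(-13) = -3 - 16*(-1/13) = -3 + 16/13 = -23/13 ≈ -1.7692)
((X + W(5)) - 16)*817 = ((-23/13 + (½)/5) - 16)*817 = ((-23/13 + (½)*(⅕)) - 16)*817 = ((-23/13 + ⅒) - 16)*817 = (-217/130 - 16)*817 = -2297/130*817 = -1876649/130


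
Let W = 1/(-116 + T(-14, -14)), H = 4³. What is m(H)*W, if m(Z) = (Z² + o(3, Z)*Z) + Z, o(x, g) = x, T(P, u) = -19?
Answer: -4352/135 ≈ -32.237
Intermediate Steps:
H = 64
m(Z) = Z² + 4*Z (m(Z) = (Z² + 3*Z) + Z = Z² + 4*Z)
W = -1/135 (W = 1/(-116 - 19) = 1/(-135) = -1/135 ≈ -0.0074074)
m(H)*W = (64*(4 + 64))*(-1/135) = (64*68)*(-1/135) = 4352*(-1/135) = -4352/135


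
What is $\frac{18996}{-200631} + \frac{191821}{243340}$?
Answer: $\frac{11287584137}{16273849180} \approx 0.6936$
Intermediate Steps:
$\frac{18996}{-200631} + \frac{191821}{243340} = 18996 \left(- \frac{1}{200631}\right) + 191821 \cdot \frac{1}{243340} = - \frac{6332}{66877} + \frac{191821}{243340} = \frac{11287584137}{16273849180}$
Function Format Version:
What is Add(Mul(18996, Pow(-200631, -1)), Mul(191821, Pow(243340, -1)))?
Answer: Rational(11287584137, 16273849180) ≈ 0.69360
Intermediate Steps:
Add(Mul(18996, Pow(-200631, -1)), Mul(191821, Pow(243340, -1))) = Add(Mul(18996, Rational(-1, 200631)), Mul(191821, Rational(1, 243340))) = Add(Rational(-6332, 66877), Rational(191821, 243340)) = Rational(11287584137, 16273849180)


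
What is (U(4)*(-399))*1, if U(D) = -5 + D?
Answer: 399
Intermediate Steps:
(U(4)*(-399))*1 = ((-5 + 4)*(-399))*1 = -1*(-399)*1 = 399*1 = 399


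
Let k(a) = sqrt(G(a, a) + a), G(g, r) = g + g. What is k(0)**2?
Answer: 0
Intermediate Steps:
G(g, r) = 2*g
k(a) = sqrt(3)*sqrt(a) (k(a) = sqrt(2*a + a) = sqrt(3*a) = sqrt(3)*sqrt(a))
k(0)**2 = (sqrt(3)*sqrt(0))**2 = (sqrt(3)*0)**2 = 0**2 = 0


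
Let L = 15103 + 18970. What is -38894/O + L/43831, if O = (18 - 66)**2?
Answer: -813129361/50493312 ≈ -16.104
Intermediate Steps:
L = 34073
O = 2304 (O = (-48)**2 = 2304)
-38894/O + L/43831 = -38894/2304 + 34073/43831 = -38894*1/2304 + 34073*(1/43831) = -19447/1152 + 34073/43831 = -813129361/50493312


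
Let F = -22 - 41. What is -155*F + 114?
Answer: 9879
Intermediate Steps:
F = -63
-155*F + 114 = -155*(-63) + 114 = 9765 + 114 = 9879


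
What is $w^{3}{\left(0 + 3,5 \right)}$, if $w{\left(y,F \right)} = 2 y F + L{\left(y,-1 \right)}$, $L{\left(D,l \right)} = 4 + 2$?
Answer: $46656$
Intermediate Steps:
$L{\left(D,l \right)} = 6$
$w{\left(y,F \right)} = 6 + 2 F y$ ($w{\left(y,F \right)} = 2 y F + 6 = 2 F y + 6 = 6 + 2 F y$)
$w^{3}{\left(0 + 3,5 \right)} = \left(6 + 2 \cdot 5 \left(0 + 3\right)\right)^{3} = \left(6 + 2 \cdot 5 \cdot 3\right)^{3} = \left(6 + 30\right)^{3} = 36^{3} = 46656$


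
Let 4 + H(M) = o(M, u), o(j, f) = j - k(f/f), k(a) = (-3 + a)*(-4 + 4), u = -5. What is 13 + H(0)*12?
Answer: -35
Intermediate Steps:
k(a) = 0 (k(a) = (-3 + a)*0 = 0)
o(j, f) = j (o(j, f) = j - 1*0 = j + 0 = j)
H(M) = -4 + M
13 + H(0)*12 = 13 + (-4 + 0)*12 = 13 - 4*12 = 13 - 48 = -35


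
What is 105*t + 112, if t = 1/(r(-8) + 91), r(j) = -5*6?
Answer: 6937/61 ≈ 113.72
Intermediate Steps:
r(j) = -30
t = 1/61 (t = 1/(-30 + 91) = 1/61 ≈ 0.016393)
105*t + 112 = 105*(1/61) + 112 = 105/61 + 112 = 6937/61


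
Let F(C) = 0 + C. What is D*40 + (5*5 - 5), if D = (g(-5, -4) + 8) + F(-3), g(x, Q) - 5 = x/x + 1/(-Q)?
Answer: 470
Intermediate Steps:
F(C) = C
g(x, Q) = 6 - 1/Q (g(x, Q) = 5 + (x/x + 1/(-Q)) = 5 + (1 + 1*(-1/Q)) = 5 + (1 - 1/Q) = 6 - 1/Q)
D = 45/4 (D = ((6 - 1/(-4)) + 8) - 3 = ((6 - 1*(-¼)) + 8) - 3 = ((6 + ¼) + 8) - 3 = (25/4 + 8) - 3 = 57/4 - 3 = 45/4 ≈ 11.250)
D*40 + (5*5 - 5) = (45/4)*40 + (5*5 - 5) = 450 + (25 - 5) = 450 + 20 = 470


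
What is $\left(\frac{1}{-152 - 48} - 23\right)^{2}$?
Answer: $\frac{21169201}{40000} \approx 529.23$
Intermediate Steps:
$\left(\frac{1}{-152 - 48} - 23\right)^{2} = \left(\frac{1}{-200} - 23\right)^{2} = \left(- \frac{1}{200} - 23\right)^{2} = \left(- \frac{4601}{200}\right)^{2} = \frac{21169201}{40000}$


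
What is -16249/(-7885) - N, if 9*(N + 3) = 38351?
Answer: -302038499/70965 ≈ -4256.2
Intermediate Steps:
N = 38324/9 (N = -3 + (⅑)*38351 = -3 + 38351/9 = 38324/9 ≈ 4258.2)
-16249/(-7885) - N = -16249/(-7885) - 1*38324/9 = -16249*(-1/7885) - 38324/9 = 16249/7885 - 38324/9 = -302038499/70965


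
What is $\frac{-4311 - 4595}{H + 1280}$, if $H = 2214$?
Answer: $- \frac{4453}{1747} \approx -2.5489$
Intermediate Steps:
$\frac{-4311 - 4595}{H + 1280} = \frac{-4311 - 4595}{2214 + 1280} = - \frac{8906}{3494} = \left(-8906\right) \frac{1}{3494} = - \frac{4453}{1747}$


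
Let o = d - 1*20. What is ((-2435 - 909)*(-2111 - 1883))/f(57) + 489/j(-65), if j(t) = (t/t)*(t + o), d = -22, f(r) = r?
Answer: 75213541/321 ≈ 2.3431e+5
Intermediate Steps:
o = -42 (o = -22 - 1*20 = -22 - 20 = -42)
j(t) = -42 + t (j(t) = (t/t)*(t - 42) = 1*(-42 + t) = -42 + t)
((-2435 - 909)*(-2111 - 1883))/f(57) + 489/j(-65) = ((-2435 - 909)*(-2111 - 1883))/57 + 489/(-42 - 65) = -3344*(-3994)*(1/57) + 489/(-107) = 13355936*(1/57) + 489*(-1/107) = 702944/3 - 489/107 = 75213541/321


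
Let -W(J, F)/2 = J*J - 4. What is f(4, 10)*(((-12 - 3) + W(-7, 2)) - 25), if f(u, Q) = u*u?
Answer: -2080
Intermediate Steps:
W(J, F) = 8 - 2*J**2 (W(J, F) = -2*(J*J - 4) = -2*(J**2 - 4) = -2*(-4 + J**2) = 8 - 2*J**2)
f(u, Q) = u**2
f(4, 10)*(((-12 - 3) + W(-7, 2)) - 25) = 4**2*(((-12 - 3) + (8 - 2*(-7)**2)) - 25) = 16*((-15 + (8 - 2*49)) - 25) = 16*((-15 + (8 - 98)) - 25) = 16*((-15 - 90) - 25) = 16*(-105 - 25) = 16*(-130) = -2080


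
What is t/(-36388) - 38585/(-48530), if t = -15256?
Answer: 107220233/88295482 ≈ 1.2143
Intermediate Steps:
t/(-36388) - 38585/(-48530) = -15256/(-36388) - 38585/(-48530) = -15256*(-1/36388) - 38585*(-1/48530) = 3814/9097 + 7717/9706 = 107220233/88295482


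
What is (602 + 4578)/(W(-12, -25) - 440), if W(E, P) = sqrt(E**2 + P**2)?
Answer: -2279200/192831 - 5180*sqrt(769)/192831 ≈ -12.565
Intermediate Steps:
(602 + 4578)/(W(-12, -25) - 440) = (602 + 4578)/(sqrt((-12)**2 + (-25)**2) - 440) = 5180/(sqrt(144 + 625) - 440) = 5180/(sqrt(769) - 440) = 5180/(-440 + sqrt(769))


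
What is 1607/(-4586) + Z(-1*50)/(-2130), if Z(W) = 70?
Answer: -374393/976818 ≈ -0.38328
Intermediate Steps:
1607/(-4586) + Z(-1*50)/(-2130) = 1607/(-4586) + 70/(-2130) = 1607*(-1/4586) + 70*(-1/2130) = -1607/4586 - 7/213 = -374393/976818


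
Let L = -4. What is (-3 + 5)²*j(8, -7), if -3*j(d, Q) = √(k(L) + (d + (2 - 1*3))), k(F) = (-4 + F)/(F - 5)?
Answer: -4*√71/9 ≈ -3.7450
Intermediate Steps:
k(F) = (-4 + F)/(-5 + F)
j(d, Q) = -√(-⅑ + d)/3 (j(d, Q) = -√((-4 - 4)/(-5 - 4) + (d + (2 - 1*3)))/3 = -√(-8/(-9) + (d + (2 - 3)))/3 = -√(-⅑*(-8) + (d - 1))/3 = -√(8/9 + (-1 + d))/3 = -√(-⅑ + d)/3)
(-3 + 5)²*j(8, -7) = (-3 + 5)²*(-√(-1 + 9*8)/9) = 2²*(-√(-1 + 72)/9) = 4*(-√71/9) = -4*√71/9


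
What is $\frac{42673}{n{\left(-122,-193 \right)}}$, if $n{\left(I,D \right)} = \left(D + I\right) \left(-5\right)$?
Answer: $\frac{42673}{1575} \approx 27.094$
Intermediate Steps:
$n{\left(I,D \right)} = - 5 D - 5 I$
$\frac{42673}{n{\left(-122,-193 \right)}} = \frac{42673}{\left(-5\right) \left(-193\right) - -610} = \frac{42673}{965 + 610} = \frac{42673}{1575}$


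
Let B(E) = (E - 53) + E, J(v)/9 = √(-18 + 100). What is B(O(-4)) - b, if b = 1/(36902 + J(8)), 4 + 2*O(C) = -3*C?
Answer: -30639415096/680875481 + 9*√82/1361750962 ≈ -45.000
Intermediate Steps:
O(C) = -2 - 3*C/2 (O(C) = -2 + (-3*C)/2 = -2 - 3*C/2)
J(v) = 9*√82 (J(v) = 9*√(-18 + 100) = 9*√82)
B(E) = -53 + 2*E (B(E) = (-53 + E) + E = -53 + 2*E)
b = 1/(36902 + 9*√82) ≈ 2.7039e-5
B(O(-4)) - b = (-53 + 2*(-2 - 3/2*(-4))) - (18451/680875481 - 9*√82/1361750962) = (-53 + 2*(-2 + 6)) + (-18451/680875481 + 9*√82/1361750962) = (-53 + 2*4) + (-18451/680875481 + 9*√82/1361750962) = (-53 + 8) + (-18451/680875481 + 9*√82/1361750962) = -45 + (-18451/680875481 + 9*√82/1361750962) = -30639415096/680875481 + 9*√82/1361750962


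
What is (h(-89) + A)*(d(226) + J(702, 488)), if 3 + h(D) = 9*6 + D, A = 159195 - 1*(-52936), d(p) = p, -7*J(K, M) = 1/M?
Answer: 23391282485/488 ≈ 4.7933e+7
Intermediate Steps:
J(K, M) = -1/(7*M)
A = 212131 (A = 159195 + 52936 = 212131)
h(D) = 51 + D (h(D) = -3 + (9*6 + D) = -3 + (54 + D) = 51 + D)
(h(-89) + A)*(d(226) + J(702, 488)) = ((51 - 89) + 212131)*(226 - ⅐/488) = (-38 + 212131)*(226 - ⅐*1/488) = 212093*(226 - 1/3416) = 212093*(772015/3416) = 23391282485/488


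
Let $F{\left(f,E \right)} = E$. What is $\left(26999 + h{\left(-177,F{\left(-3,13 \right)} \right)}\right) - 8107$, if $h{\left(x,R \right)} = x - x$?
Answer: $18892$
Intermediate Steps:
$h{\left(x,R \right)} = 0$
$\left(26999 + h{\left(-177,F{\left(-3,13 \right)} \right)}\right) - 8107 = \left(26999 + 0\right) - 8107 = 26999 - 8107 = 18892$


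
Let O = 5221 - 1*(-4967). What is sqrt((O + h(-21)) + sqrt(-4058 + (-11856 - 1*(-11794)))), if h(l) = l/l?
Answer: sqrt(10189 + 2*I*sqrt(1030)) ≈ 100.94 + 0.3179*I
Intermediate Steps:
h(l) = 1
O = 10188 (O = 5221 + 4967 = 10188)
sqrt((O + h(-21)) + sqrt(-4058 + (-11856 - 1*(-11794)))) = sqrt((10188 + 1) + sqrt(-4058 + (-11856 - 1*(-11794)))) = sqrt(10189 + sqrt(-4058 + (-11856 + 11794))) = sqrt(10189 + sqrt(-4058 - 62)) = sqrt(10189 + sqrt(-4120)) = sqrt(10189 + 2*I*sqrt(1030))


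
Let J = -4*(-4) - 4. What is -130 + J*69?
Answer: 698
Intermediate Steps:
J = 12 (J = 16 - 4 = 12)
-130 + J*69 = -130 + 12*69 = -130 + 828 = 698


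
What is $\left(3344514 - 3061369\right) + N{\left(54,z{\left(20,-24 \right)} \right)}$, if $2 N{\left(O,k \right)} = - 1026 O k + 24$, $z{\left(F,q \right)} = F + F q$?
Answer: $13026077$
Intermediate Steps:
$N{\left(O,k \right)} = 12 - 513 O k$ ($N{\left(O,k \right)} = \frac{- 1026 O k + 24}{2} = \frac{24 - 1026 O k}{2} = 12 - 513 O k$)
$\left(3344514 - 3061369\right) + N{\left(54,z{\left(20,-24 \right)} \right)} = \left(3344514 - 3061369\right) - \left(-12 + 27702 \cdot 20 \left(1 - 24\right)\right) = 283145 - \left(-12 + 27702 \cdot 20 \left(-23\right)\right) = 283145 - \left(-12 + 27702 \left(-460\right)\right) = 283145 + \left(12 + 12742920\right) = 283145 + 12742932 = 13026077$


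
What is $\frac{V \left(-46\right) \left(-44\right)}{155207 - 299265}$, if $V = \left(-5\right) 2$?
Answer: $\frac{10120}{72029} \approx 0.1405$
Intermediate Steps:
$V = -10$
$\frac{V \left(-46\right) \left(-44\right)}{155207 - 299265} = \frac{\left(-10\right) \left(-46\right) \left(-44\right)}{155207 - 299265} = \frac{460 \left(-44\right)}{155207 - 299265} = - \frac{20240}{-144058} = \left(-20240\right) \left(- \frac{1}{144058}\right) = \frac{10120}{72029}$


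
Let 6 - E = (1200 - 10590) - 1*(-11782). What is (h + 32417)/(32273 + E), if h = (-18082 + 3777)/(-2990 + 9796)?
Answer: 220615797/203410922 ≈ 1.0846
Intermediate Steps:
h = -14305/6806 ≈ -2.1018
E = -2386 (E = 6 - ((1200 - 10590) - 1*(-11782)) = 6 - (-9390 + 11782) = 6 - 1*2392 = 6 - 2392 = -2386)
(h + 32417)/(32273 + E) = (-14305/6806 + 32417)/(32273 - 2386) = (220615797/6806)/29887 = (220615797/6806)*(1/29887) = 220615797/203410922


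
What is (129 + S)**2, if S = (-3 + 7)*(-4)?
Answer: 12769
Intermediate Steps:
S = -16 (S = 4*(-4) = -16)
(129 + S)**2 = (129 - 16)**2 = 113**2 = 12769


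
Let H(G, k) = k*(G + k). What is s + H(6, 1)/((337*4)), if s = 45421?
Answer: 61227515/1348 ≈ 45421.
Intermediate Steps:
s + H(6, 1)/((337*4)) = 45421 + (1*(6 + 1))/((337*4)) = 45421 + (1*7)/1348 = 45421 + (1/1348)*7 = 45421 + 7/1348 = 61227515/1348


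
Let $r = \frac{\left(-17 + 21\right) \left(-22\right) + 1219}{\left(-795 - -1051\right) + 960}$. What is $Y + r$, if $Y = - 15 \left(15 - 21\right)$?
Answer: $\frac{110571}{1216} \approx 90.93$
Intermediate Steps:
$Y = 90$ ($Y = \left(-15\right) \left(-6\right) = 90$)
$r = \frac{1131}{1216}$ ($r = \frac{4 \left(-22\right) + 1219}{\left(-795 + 1051\right) + 960} = \frac{-88 + 1219}{256 + 960} = \frac{1131}{1216} \approx 0.9301$)
$Y + r = 90 + \frac{1131}{1216} = \frac{110571}{1216}$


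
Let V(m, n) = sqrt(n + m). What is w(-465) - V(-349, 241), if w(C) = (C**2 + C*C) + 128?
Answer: 432578 - 6*I*sqrt(3) ≈ 4.3258e+5 - 10.392*I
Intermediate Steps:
V(m, n) = sqrt(m + n)
w(C) = 128 + 2*C**2 (w(C) = (C**2 + C**2) + 128 = 2*C**2 + 128 = 128 + 2*C**2)
w(-465) - V(-349, 241) = (128 + 2*(-465)**2) - sqrt(-349 + 241) = (128 + 2*216225) - sqrt(-108) = (128 + 432450) - 6*I*sqrt(3) = 432578 - 6*I*sqrt(3)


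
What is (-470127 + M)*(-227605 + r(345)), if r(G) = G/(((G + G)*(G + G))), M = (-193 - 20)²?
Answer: 22235720184907/230 ≈ 9.6677e+10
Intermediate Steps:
M = 45369 (M = (-213)² = 45369)
r(G) = 1/(4*G) (r(G) = G/(((2*G)*(2*G))) = G/((4*G²)) = G*(1/(4*G²)) = 1/(4*G))
(-470127 + M)*(-227605 + r(345)) = (-470127 + 45369)*(-227605 + (¼)/345) = -424758*(-227605 + (¼)*(1/345)) = -424758*(-227605 + 1/1380) = -424758*(-314094899/1380) = 22235720184907/230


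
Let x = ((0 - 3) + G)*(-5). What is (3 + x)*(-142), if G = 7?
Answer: 2414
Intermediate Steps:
x = -20 (x = ((0 - 3) + 7)*(-5) = (-3 + 7)*(-5) = 4*(-5) = -20)
(3 + x)*(-142) = (3 - 20)*(-142) = -17*(-142) = 2414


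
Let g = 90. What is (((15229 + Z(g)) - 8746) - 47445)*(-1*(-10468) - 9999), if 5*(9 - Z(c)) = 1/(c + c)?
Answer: -17286261769/900 ≈ -1.9207e+7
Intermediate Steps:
Z(c) = 9 - 1/(10*c) (Z(c) = 9 - 1/(5*(c + c)) = 9 - 1/(2*c)/5 = 9 - 1/(10*c))
(((15229 + Z(g)) - 8746) - 47445)*(-1*(-10468) - 9999) = (((15229 + (9 - ⅒/90)) - 8746) - 47445)*(-1*(-10468) - 9999) = (((15229 + (9 - ⅒*1/90)) - 8746) - 47445)*(10468 - 9999) = (((15229 + (9 - 1/900)) - 8746) - 47445)*469 = (((15229 + 8099/900) - 8746) - 47445)*469 = ((13714199/900 - 8746) - 47445)*469 = (5842799/900 - 47445)*469 = -36857701/900*469 = -17286261769/900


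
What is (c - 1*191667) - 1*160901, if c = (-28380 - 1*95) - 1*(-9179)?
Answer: -371864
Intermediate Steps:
c = -19296 (c = (-28380 - 95) + 9179 = -28475 + 9179 = -19296)
(c - 1*191667) - 1*160901 = (-19296 - 1*191667) - 1*160901 = (-19296 - 191667) - 160901 = -210963 - 160901 = -371864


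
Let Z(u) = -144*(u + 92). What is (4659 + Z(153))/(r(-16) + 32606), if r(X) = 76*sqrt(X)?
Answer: -499214163/531621826 + 2327196*I/265810913 ≈ -0.93904 + 0.0087551*I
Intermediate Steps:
Z(u) = -13248 - 144*u (Z(u) = -144*(92 + u) = -13248 - 144*u)
(4659 + Z(153))/(r(-16) + 32606) = (4659 + (-13248 - 144*153))/(76*sqrt(-16) + 32606) = (4659 + (-13248 - 22032))/(76*(4*I) + 32606) = (4659 - 35280)/(304*I + 32606) = -30621*(32606 - 304*I)/1063243652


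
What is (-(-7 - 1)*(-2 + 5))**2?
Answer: 576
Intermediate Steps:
(-(-7 - 1)*(-2 + 5))**2 = (-(-8)*3)**2 = (-1*(-24))**2 = 24**2 = 576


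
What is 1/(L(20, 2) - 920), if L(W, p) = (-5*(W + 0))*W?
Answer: -1/2920 ≈ -0.00034247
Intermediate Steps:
L(W, p) = -5*W² (L(W, p) = (-5*W)*W = -5*W²)
1/(L(20, 2) - 920) = 1/(-5*20² - 920) = 1/(-5*400 - 920) = 1/(-2000 - 920) = 1/(-2920) = -1/2920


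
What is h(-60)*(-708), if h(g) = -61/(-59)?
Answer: -732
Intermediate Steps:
h(g) = 61/59 (h(g) = -61*(-1/59) = 61/59)
h(-60)*(-708) = (61/59)*(-708) = -732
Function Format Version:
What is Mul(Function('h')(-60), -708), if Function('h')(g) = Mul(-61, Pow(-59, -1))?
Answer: -732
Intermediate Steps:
Function('h')(g) = Rational(61, 59) (Function('h')(g) = Mul(-61, Rational(-1, 59)) = Rational(61, 59))
Mul(Function('h')(-60), -708) = Mul(Rational(61, 59), -708) = -732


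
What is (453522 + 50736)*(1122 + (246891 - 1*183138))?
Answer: 32713737750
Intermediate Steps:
(453522 + 50736)*(1122 + (246891 - 1*183138)) = 504258*(1122 + (246891 - 183138)) = 504258*(1122 + 63753) = 504258*64875 = 32713737750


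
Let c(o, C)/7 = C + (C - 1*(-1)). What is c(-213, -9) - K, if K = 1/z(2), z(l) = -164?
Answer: -19515/164 ≈ -118.99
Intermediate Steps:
K = -1/164 (K = 1/(-164) = -1/164 ≈ -0.0060976)
c(o, C) = 7 + 14*C (c(o, C) = 7*(C + (C - 1*(-1))) = 7*(C + (C + 1)) = 7*(C + (1 + C)) = 7*(1 + 2*C) = 7 + 14*C)
c(-213, -9) - K = (7 + 14*(-9)) - 1*(-1/164) = (7 - 126) + 1/164 = -119 + 1/164 = -19515/164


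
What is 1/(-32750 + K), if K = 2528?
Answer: -1/30222 ≈ -3.3088e-5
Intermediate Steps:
1/(-32750 + K) = 1/(-32750 + 2528) = 1/(-30222) = -1/30222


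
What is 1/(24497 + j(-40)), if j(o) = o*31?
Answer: 1/23257 ≈ 4.2998e-5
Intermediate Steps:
j(o) = 31*o
1/(24497 + j(-40)) = 1/(24497 + 31*(-40)) = 1/(24497 - 1240) = 1/23257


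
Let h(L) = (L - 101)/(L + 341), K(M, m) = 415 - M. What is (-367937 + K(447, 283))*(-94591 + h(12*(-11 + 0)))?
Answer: 7274655873688/209 ≈ 3.4807e+10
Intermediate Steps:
h(L) = (-101 + L)/(341 + L)
(-367937 + K(447, 283))*(-94591 + h(12*(-11 + 0))) = (-367937 + (415 - 1*447))*(-94591 + (-101 + 12*(-11 + 0))/(341 + 12*(-11 + 0))) = (-367937 + (415 - 447))*(-94591 + (-101 + 12*(-11))/(341 + 12*(-11))) = (-367937 - 32)*(-94591 + (-101 - 132)/(341 - 132)) = -367969*(-94591 - 233/209) = -367969*(-19769752/209) = 7274655873688/209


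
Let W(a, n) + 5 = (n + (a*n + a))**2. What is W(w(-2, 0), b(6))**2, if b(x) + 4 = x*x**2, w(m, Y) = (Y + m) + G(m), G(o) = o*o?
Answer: 165680747521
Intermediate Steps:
G(o) = o**2
w(m, Y) = Y + m + m**2 (w(m, Y) = (Y + m) + m**2 = Y + m + m**2)
b(x) = -4 + x**3 (b(x) = -4 + x*x**2 = -4 + x**3)
W(a, n) = -5 + (a + n + a*n)**2 (W(a, n) = -5 + (n + (a*n + a))**2 = -5 + (n + (a + a*n))**2 = -5 + (a + n + a*n)**2)
W(w(-2, 0), b(6))**2 = (-5 + ((0 - 2 + (-2)**2) + (-4 + 6**3) + (0 - 2 + (-2)**2)*(-4 + 6**3))**2)**2 = (-5 + ((0 - 2 + 4) + (-4 + 216) + (0 - 2 + 4)*(-4 + 216))**2)**2 = (-5 + (2 + 212 + 2*212)**2)**2 = (-5 + (2 + 212 + 424)**2)**2 = (-5 + 638**2)**2 = (-5 + 407044)**2 = 407039**2 = 165680747521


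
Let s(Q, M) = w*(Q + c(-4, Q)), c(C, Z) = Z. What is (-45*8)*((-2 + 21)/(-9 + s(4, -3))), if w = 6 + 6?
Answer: -2280/29 ≈ -78.621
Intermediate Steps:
w = 12
s(Q, M) = 24*Q (s(Q, M) = 12*(Q + Q) = 12*(2*Q) = 24*Q)
(-45*8)*((-2 + 21)/(-9 + s(4, -3))) = (-45*8)*((-2 + 21)/(-9 + 24*4)) = -6840/(-9 + 96) = -6840/87 = -360*19/87 = -2280/29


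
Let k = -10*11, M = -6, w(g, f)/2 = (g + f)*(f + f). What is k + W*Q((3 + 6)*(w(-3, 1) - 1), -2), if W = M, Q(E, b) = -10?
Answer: -50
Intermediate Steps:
w(g, f) = 4*f*(f + g) (w(g, f) = 2*((g + f)*(f + f)) = 2*((f + g)*(2*f)) = 2*(2*f*(f + g)) = 4*f*(f + g))
W = -6
k = -110
k + W*Q((3 + 6)*(w(-3, 1) - 1), -2) = -110 - 6*(-10) = -110 + 60 = -50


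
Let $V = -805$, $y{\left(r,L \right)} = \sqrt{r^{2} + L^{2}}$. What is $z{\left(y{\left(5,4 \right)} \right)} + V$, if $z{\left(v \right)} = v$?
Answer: $-805 + \sqrt{41} \approx -798.6$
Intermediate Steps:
$y{\left(r,L \right)} = \sqrt{L^{2} + r^{2}}$
$z{\left(y{\left(5,4 \right)} \right)} + V = \sqrt{4^{2} + 5^{2}} - 805 = \sqrt{16 + 25} - 805 = \sqrt{41} - 805 = -805 + \sqrt{41}$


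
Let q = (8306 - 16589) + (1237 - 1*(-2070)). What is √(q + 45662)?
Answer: √40686 ≈ 201.71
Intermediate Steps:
q = -4976 (q = -8283 + (1237 + 2070) = -8283 + 3307 = -4976)
√(q + 45662) = √(-4976 + 45662) = √40686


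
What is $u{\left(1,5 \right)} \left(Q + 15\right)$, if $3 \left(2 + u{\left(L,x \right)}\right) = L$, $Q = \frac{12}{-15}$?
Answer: $- \frac{71}{3} \approx -23.667$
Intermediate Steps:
$Q = - \frac{4}{5}$ ($Q = 12 \left(- \frac{1}{15}\right) = - \frac{4}{5} \approx -0.8$)
$u{\left(L,x \right)} = -2 + \frac{L}{3}$
$u{\left(1,5 \right)} \left(Q + 15\right) = \left(-2 + \frac{1}{3} \cdot 1\right) \left(- \frac{4}{5} + 15\right) = \left(-2 + \frac{1}{3}\right) \frac{71}{5} = \left(- \frac{5}{3}\right) \frac{71}{5} = - \frac{71}{3}$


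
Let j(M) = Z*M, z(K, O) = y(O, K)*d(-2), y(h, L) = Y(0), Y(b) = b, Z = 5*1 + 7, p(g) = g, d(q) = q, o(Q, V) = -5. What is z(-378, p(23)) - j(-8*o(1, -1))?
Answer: -480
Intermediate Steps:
Z = 12 (Z = 5 + 7 = 12)
y(h, L) = 0
z(K, O) = 0 (z(K, O) = 0*(-2) = 0)
j(M) = 12*M
z(-378, p(23)) - j(-8*o(1, -1)) = 0 - 12*(-8*(-5)) = 0 - 12*40 = 0 - 1*480 = 0 - 480 = -480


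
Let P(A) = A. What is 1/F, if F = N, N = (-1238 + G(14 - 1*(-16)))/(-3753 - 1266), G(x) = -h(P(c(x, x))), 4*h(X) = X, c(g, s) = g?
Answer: 10038/2491 ≈ 4.0297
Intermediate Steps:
h(X) = X/4
G(x) = -x/4
N = 2491/10038 (N = (-1238 - (14 - 1*(-16))/4)/(-3753 - 1266) = (-1238 - (14 + 16)/4)/(-5019) = (-1238 - ¼*30)*(-1/5019) = (-1238 - 15/2)*(-1/5019) = -2491/2*(-1/5019) = 2491/10038 ≈ 0.24816)
F = 2491/10038 ≈ 0.24816
1/F = 1/(2491/10038) = 10038/2491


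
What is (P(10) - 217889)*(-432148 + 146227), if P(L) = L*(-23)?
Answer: 62364802599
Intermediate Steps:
P(L) = -23*L
(P(10) - 217889)*(-432148 + 146227) = (-23*10 - 217889)*(-432148 + 146227) = (-230 - 217889)*(-285921) = -218119*(-285921) = 62364802599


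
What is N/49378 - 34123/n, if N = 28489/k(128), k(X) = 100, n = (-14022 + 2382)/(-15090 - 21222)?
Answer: -50985842685007/478966600 ≈ -1.0645e+5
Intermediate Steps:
n = 485/1513 (n = -11640/(-36312) = -11640*(-1/36312) = 485/1513 ≈ 0.32056)
N = 28489/100 ≈ 284.89
N/49378 - 34123/n = (28489/100)/49378 - 34123/485/1513 = (28489/100)*(1/49378) - 34123*1513/485 = 28489/4937800 - 51628099/485 = -50985842685007/478966600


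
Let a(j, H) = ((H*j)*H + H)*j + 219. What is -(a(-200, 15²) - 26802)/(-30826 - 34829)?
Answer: 674976139/21885 ≈ 30842.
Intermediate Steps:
a(j, H) = 219 + j*(H + j*H²) (a(j, H) = (j*H² + H)*j + 219 = (H + j*H²)*j + 219 = j*(H + j*H²) + 219 = 219 + j*(H + j*H²))
-(a(-200, 15²) - 26802)/(-30826 - 34829) = -((219 + 15²*(-200) + (15²)²*(-200)²) - 26802)/(-30826 - 34829) = -((219 + 225*(-200) + 225²*40000) - 26802)/(-65655) = -((219 - 45000 + 50625*40000) - 26802)*(-1)/65655 = -((219 - 45000 + 2025000000) - 26802)*(-1)/65655 = -(2024955219 - 26802)*(-1)/65655 = -2024928417*(-1)/65655 = -1*(-674976139/21885) = 674976139/21885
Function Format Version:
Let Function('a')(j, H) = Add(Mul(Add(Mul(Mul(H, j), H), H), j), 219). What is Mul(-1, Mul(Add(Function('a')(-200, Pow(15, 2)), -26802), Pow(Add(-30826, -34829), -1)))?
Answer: Rational(674976139, 21885) ≈ 30842.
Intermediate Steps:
Function('a')(j, H) = Add(219, Mul(j, Add(H, Mul(j, Pow(H, 2))))) (Function('a')(j, H) = Add(Mul(Add(Mul(j, Pow(H, 2)), H), j), 219) = Add(Mul(Add(H, Mul(j, Pow(H, 2))), j), 219) = Add(Mul(j, Add(H, Mul(j, Pow(H, 2)))), 219) = Add(219, Mul(j, Add(H, Mul(j, Pow(H, 2))))))
Mul(-1, Mul(Add(Function('a')(-200, Pow(15, 2)), -26802), Pow(Add(-30826, -34829), -1))) = Mul(-1, Mul(Add(Add(219, Mul(Pow(15, 2), -200), Mul(Pow(Pow(15, 2), 2), Pow(-200, 2))), -26802), Pow(Add(-30826, -34829), -1))) = Mul(-1, Mul(Add(Add(219, Mul(225, -200), Mul(Pow(225, 2), 40000)), -26802), Pow(-65655, -1))) = Mul(-1, Mul(Add(Add(219, -45000, Mul(50625, 40000)), -26802), Rational(-1, 65655))) = Mul(-1, Mul(Add(Add(219, -45000, 2025000000), -26802), Rational(-1, 65655))) = Mul(-1, Mul(Add(2024955219, -26802), Rational(-1, 65655))) = Mul(-1, Mul(2024928417, Rational(-1, 65655))) = Mul(-1, Rational(-674976139, 21885)) = Rational(674976139, 21885)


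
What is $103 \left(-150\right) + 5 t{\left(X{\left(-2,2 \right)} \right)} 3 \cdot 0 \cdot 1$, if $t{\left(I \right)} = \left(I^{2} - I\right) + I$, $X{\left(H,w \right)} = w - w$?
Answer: $-15450$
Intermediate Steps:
$X{\left(H,w \right)} = 0$
$t{\left(I \right)} = I^{2}$
$103 \left(-150\right) + 5 t{\left(X{\left(-2,2 \right)} \right)} 3 \cdot 0 \cdot 1 = 103 \left(-150\right) + 5 \cdot 0^{2} \cdot 3 \cdot 0 \cdot 1 = -15450 + 5 \cdot 0 \cdot 0 \cdot 1 = -15450 + 0 \cdot 0 \cdot 1 = -15450 + 0 \cdot 1 = -15450 + 0 = -15450$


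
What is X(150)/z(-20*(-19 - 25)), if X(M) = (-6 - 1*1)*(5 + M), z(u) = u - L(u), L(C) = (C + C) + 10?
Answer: 217/178 ≈ 1.2191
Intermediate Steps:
L(C) = 10 + 2*C (L(C) = 2*C + 10 = 10 + 2*C)
z(u) = -10 - u (z(u) = u - (10 + 2*u) = u + (-10 - 2*u) = -10 - u)
X(M) = -35 - 7*M (X(M) = (-6 - 1)*(5 + M) = -7*(5 + M) = -35 - 7*M)
X(150)/z(-20*(-19 - 25)) = (-35 - 7*150)/(-10 - (-20)*(-19 - 25)) = (-35 - 1050)/(-10 - (-20)*(-44)) = -1085/(-10 - 1*880) = -1085/(-10 - 880) = -1085/(-890) = -1085*(-1/890) = 217/178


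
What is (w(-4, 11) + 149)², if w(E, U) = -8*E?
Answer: 32761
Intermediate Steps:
(w(-4, 11) + 149)² = (-8*(-4) + 149)² = (32 + 149)² = 181² = 32761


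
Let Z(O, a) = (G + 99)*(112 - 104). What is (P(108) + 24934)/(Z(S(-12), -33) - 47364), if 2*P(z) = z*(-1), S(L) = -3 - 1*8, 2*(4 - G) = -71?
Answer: -1555/2891 ≈ -0.53788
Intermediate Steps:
G = 79/2 (G = 4 - ½*(-71) = 4 + 71/2 = 79/2 ≈ 39.500)
S(L) = -11 (S(L) = -3 - 8 = -11)
Z(O, a) = 1108 (Z(O, a) = (79/2 + 99)*(112 - 104) = (277/2)*8 = 1108)
P(z) = -z/2 (P(z) = (z*(-1))/2 = (-z)/2 = -z/2)
(P(108) + 24934)/(Z(S(-12), -33) - 47364) = (-½*108 + 24934)/(1108 - 47364) = (-54 + 24934)/(-46256) = 24880*(-1/46256) = -1555/2891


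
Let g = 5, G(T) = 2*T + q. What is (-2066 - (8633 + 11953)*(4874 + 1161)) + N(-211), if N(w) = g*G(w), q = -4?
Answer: -124240706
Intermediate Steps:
G(T) = -4 + 2*T (G(T) = 2*T - 4 = -4 + 2*T)
N(w) = -20 + 10*w (N(w) = 5*(-4 + 2*w) = -20 + 10*w)
(-2066 - (8633 + 11953)*(4874 + 1161)) + N(-211) = (-2066 - (8633 + 11953)*(4874 + 1161)) + (-20 + 10*(-211)) = (-2066 - 20586*6035) + (-20 - 2110) = (-2066 - 1*124236510) - 2130 = (-2066 - 124236510) - 2130 = -124238576 - 2130 = -124240706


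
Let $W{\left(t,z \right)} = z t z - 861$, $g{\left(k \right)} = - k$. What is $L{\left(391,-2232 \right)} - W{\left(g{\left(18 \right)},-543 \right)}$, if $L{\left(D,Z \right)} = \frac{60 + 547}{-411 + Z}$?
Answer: $\frac{14029421342}{2643} \approx 5.3081 \cdot 10^{6}$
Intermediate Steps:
$L{\left(D,Z \right)} = \frac{607}{-411 + Z}$
$W{\left(t,z \right)} = -861 + t z^{2}$ ($W{\left(t,z \right)} = t z z - 861 = t z^{2} - 861 = -861 + t z^{2}$)
$L{\left(391,-2232 \right)} - W{\left(g{\left(18 \right)},-543 \right)} = \frac{607}{-411 - 2232} - \left(-861 + \left(-1\right) 18 \left(-543\right)^{2}\right) = \frac{607}{-2643} - \left(-861 - 5307282\right) = 607 \left(- \frac{1}{2643}\right) - \left(-861 - 5307282\right) = - \frac{607}{2643} - -5308143 = - \frac{607}{2643} + 5308143 = \frac{14029421342}{2643}$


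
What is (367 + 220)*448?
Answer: 262976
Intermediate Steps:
(367 + 220)*448 = 587*448 = 262976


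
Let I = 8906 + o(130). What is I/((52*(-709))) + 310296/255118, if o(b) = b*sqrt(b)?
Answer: 2291978005/2351422606 - 5*sqrt(130)/1418 ≈ 0.93452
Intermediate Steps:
o(b) = b**(3/2)
I = 8906 + 130*sqrt(130) (I = 8906 + 130**(3/2) = 8906 + 130*sqrt(130) ≈ 10388.)
I/((52*(-709))) + 310296/255118 = (8906 + 130*sqrt(130))/((52*(-709))) + 310296/255118 = (8906 + 130*sqrt(130))/(-36868) + 310296*(1/255118) = (8906 + 130*sqrt(130))*(-1/36868) + 155148/127559 = (-4453/18434 - 5*sqrt(130)/1418) + 155148/127559 = 2291978005/2351422606 - 5*sqrt(130)/1418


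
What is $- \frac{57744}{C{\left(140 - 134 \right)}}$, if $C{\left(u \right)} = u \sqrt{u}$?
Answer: $- 1604 \sqrt{6} \approx -3929.0$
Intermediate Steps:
$C{\left(u \right)} = u^{\frac{3}{2}}$
$- \frac{57744}{C{\left(140 - 134 \right)}} = - \frac{57744}{\left(140 - 134\right)^{\frac{3}{2}}} = - \frac{57744}{6^{\frac{3}{2}}} = - \frac{57744}{6 \sqrt{6}} = - 57744 \frac{\sqrt{6}}{36} = - 1604 \sqrt{6}$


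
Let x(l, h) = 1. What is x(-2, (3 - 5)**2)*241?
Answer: 241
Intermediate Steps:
x(-2, (3 - 5)**2)*241 = 1*241 = 241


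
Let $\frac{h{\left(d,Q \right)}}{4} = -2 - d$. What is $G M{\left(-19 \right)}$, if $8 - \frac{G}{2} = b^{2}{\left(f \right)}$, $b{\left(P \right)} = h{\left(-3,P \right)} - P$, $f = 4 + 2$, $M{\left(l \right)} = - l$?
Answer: $152$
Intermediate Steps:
$h{\left(d,Q \right)} = -8 - 4 d$ ($h{\left(d,Q \right)} = 4 \left(-2 - d\right) = -8 - 4 d$)
$f = 6$
$b{\left(P \right)} = 4 - P$ ($b{\left(P \right)} = \left(-8 - -12\right) - P = \left(-8 + 12\right) - P = 4 - P$)
$G = 8$ ($G = 16 - 2 \left(4 - 6\right)^{2} = 16 - 2 \left(-2\right)^{2} = 16 - 8 = 8$)
$G M{\left(-19 \right)} = 8 \left(\left(-1\right) \left(-19\right)\right) = 8 \cdot 19 = 152$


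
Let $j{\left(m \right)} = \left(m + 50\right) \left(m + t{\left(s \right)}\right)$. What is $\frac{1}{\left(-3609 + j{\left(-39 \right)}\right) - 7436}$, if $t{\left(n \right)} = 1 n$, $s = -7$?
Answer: $- \frac{1}{11551} \approx -8.6573 \cdot 10^{-5}$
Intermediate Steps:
$t{\left(n \right)} = n$
$j{\left(m \right)} = \left(-7 + m\right) \left(50 + m\right)$ ($j{\left(m \right)} = \left(m + 50\right) \left(m - 7\right) = \left(50 + m\right) \left(-7 + m\right) = \left(-7 + m\right) \left(50 + m\right)$)
$\frac{1}{\left(-3609 + j{\left(-39 \right)}\right) - 7436} = \frac{1}{\left(-3609 + \left(-350 + \left(-39\right)^{2} + 43 \left(-39\right)\right)\right) - 7436} = \frac{1}{\left(-3609 - 506\right) - 7436} = \frac{1}{-4115 - 7436} = \frac{1}{-11551} = - \frac{1}{11551}$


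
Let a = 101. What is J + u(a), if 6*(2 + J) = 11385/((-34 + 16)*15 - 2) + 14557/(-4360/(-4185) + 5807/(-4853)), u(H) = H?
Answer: -313508614425/20116576 ≈ -15585.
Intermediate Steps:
J = -315540388601/20116576 (J = -2 + (11385/((-34 + 16)*15 - 2) + 14557/(-4360/(-4185) + 5807/(-4853)))/6 = -2 + (11385/(-18*15 - 2) + 14557/(-4360*(-1/4185) + 5807*(-1/4853)))/6 = -2 + (11385/(-270 - 2) + 14557/(872/837 - 5807/4853))/6 = -2 + (11385/(-272) + 14557/(-628643/4061961))/6 = -2 + (11385*(-1/272) + 14557*(-4061961/628643))/6 = -2 + (-11385/272 - 59129966277/628643)/6 = -2 + (⅙)*(-946500466347/10058288) = -2 - 315500155449/20116576 = -315540388601/20116576 ≈ -15686.)
J + u(a) = -315540388601/20116576 + 101 = -313508614425/20116576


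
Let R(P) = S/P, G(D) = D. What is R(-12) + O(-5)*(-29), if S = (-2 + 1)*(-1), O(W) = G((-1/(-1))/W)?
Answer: 343/60 ≈ 5.7167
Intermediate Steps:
O(W) = 1/W (O(W) = (-1/(-1))/W = (-1*(-1))/W = 1/W)
S = 1 (S = -1*(-1) = 1)
R(P) = 1/P
R(-12) + O(-5)*(-29) = 1/(-12) - 29/(-5) = -1/12 - ⅕*(-29) = -1/12 + 29/5 = 343/60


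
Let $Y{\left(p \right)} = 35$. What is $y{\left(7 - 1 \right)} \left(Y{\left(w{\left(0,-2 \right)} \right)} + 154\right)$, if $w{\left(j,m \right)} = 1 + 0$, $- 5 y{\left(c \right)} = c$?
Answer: $- \frac{1134}{5} \approx -226.8$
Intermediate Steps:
$y{\left(c \right)} = - \frac{c}{5}$
$w{\left(j,m \right)} = 1$
$y{\left(7 - 1 \right)} \left(Y{\left(w{\left(0,-2 \right)} \right)} + 154\right) = - \frac{7 - 1}{5} \left(35 + 154\right) = \left(- \frac{1}{5}\right) 6 \cdot 189 = \left(- \frac{6}{5}\right) 189 = - \frac{1134}{5}$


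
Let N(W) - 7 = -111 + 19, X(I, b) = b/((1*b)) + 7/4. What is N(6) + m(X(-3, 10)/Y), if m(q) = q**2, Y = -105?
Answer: -14993879/176400 ≈ -84.999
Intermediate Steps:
X(I, b) = 11/4 (X(I, b) = b/b + 7*(1/4) = 1 + 7/4 = 11/4)
N(W) = -85 (N(W) = 7 + (-111 + 19) = 7 - 92 = -85)
N(6) + m(X(-3, 10)/Y) = -85 + ((11/4)/(-105))**2 = -85 + ((11/4)*(-1/105))**2 = -85 + (-11/420)**2 = -85 + 121/176400 = -14993879/176400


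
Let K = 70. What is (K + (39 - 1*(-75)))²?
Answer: 33856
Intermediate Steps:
(K + (39 - 1*(-75)))² = (70 + (39 - 1*(-75)))² = (70 + (39 + 75))² = (70 + 114)² = 184² = 33856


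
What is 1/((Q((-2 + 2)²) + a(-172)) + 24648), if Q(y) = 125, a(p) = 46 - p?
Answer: 1/24991 ≈ 4.0014e-5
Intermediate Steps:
1/((Q((-2 + 2)²) + a(-172)) + 24648) = 1/((125 + (46 - 1*(-172))) + 24648) = 1/((125 + (46 + 172)) + 24648) = 1/((125 + 218) + 24648) = 1/(343 + 24648) = 1/24991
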